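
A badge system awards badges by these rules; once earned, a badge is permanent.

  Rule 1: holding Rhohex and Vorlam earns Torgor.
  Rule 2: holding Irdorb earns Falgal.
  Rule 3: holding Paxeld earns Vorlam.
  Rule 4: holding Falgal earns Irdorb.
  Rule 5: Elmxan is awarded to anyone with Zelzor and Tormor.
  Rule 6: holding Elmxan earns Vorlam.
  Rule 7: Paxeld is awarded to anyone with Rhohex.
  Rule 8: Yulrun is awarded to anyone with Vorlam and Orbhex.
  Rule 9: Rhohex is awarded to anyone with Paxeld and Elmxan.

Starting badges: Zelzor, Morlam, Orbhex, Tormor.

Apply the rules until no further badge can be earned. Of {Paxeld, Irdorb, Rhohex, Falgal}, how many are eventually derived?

0

Paxeld would need Rhohex (Rule 7), but Rhohex is never earned.
Irdorb would need Falgal (Rule 4), but Falgal is never earned.
Rhohex would need Paxeld and Elmxan (Rule 9), but Paxeld is never earned.
Falgal would need Irdorb (Rule 2), but Irdorb is never earned.
None of the 4 are reached.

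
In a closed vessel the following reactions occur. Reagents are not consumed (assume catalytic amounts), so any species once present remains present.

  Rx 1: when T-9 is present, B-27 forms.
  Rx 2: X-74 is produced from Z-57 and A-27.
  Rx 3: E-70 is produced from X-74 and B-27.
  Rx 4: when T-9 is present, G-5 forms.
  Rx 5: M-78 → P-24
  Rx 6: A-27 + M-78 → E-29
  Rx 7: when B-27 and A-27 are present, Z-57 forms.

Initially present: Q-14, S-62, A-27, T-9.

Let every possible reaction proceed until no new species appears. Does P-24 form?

No

P-24 would need M-78 (Rx 5), but M-78 never forms.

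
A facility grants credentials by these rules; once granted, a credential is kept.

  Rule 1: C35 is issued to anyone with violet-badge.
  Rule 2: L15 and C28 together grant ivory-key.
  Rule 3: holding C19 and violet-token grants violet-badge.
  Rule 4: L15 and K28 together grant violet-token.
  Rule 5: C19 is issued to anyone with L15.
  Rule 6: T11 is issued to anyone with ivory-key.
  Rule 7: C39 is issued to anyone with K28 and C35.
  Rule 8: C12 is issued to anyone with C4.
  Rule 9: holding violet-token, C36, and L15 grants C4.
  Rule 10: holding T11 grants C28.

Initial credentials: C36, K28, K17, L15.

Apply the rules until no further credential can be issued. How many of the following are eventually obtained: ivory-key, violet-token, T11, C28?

1

Holding L15 and K28 grants violet-token (Rule 4).
ivory-key would need L15 and C28 (Rule 2), but C28 is never granted.
violet-token: reached.
T11 would need ivory-key (Rule 6), but ivory-key is never granted.
C28 would need T11 (Rule 10), but T11 is never granted.
Reached: violet-token — 1 of the 4.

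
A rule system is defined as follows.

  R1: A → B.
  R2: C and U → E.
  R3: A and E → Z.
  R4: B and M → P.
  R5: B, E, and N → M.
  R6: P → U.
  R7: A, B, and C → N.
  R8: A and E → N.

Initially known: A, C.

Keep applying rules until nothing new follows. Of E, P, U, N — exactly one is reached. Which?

N

From A, R1 gives B.
From A, B, and C, R7 gives N.
E would need C and U (R2), but U is never established. U would need P (R6), but P is never established. P would need B and M (R4), but M is never established.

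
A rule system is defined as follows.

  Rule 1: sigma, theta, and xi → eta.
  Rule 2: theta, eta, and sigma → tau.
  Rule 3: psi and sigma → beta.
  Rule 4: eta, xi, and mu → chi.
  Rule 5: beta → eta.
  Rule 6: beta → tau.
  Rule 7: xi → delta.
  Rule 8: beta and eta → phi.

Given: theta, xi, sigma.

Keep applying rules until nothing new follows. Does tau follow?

Yes

From sigma, theta, and xi, Rule 1 gives eta.
theta, eta, and sigma hold, so tau follows (Rule 2).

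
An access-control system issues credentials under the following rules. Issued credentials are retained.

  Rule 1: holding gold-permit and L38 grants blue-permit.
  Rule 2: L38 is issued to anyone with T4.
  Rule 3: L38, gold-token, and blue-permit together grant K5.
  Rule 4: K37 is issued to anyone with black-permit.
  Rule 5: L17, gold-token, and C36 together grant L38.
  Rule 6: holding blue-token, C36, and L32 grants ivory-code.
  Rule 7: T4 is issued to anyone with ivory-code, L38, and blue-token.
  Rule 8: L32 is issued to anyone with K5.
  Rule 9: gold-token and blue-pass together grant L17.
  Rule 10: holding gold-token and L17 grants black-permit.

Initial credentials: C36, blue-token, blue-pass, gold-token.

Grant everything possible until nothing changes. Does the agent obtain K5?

No

K5 would need L38, gold-token, and blue-permit (Rule 3), but blue-permit is never granted.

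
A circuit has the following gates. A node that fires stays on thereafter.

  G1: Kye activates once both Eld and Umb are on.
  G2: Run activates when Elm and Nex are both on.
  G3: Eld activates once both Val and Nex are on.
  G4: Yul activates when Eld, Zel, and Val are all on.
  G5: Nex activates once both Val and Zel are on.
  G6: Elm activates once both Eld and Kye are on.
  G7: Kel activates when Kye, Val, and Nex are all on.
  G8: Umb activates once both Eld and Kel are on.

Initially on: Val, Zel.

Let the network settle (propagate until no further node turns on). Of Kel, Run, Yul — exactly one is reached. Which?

G5: Val and Zel on → Nex on.
G3: Val and Nex on → Eld on.
Eld, Zel, and Val are on, so Yul activates (G4).
Run would need Elm and Nex (G2), but Elm never turns on. Kel would need Kye, Val, and Nex (G7), but Kye never turns on.

Yul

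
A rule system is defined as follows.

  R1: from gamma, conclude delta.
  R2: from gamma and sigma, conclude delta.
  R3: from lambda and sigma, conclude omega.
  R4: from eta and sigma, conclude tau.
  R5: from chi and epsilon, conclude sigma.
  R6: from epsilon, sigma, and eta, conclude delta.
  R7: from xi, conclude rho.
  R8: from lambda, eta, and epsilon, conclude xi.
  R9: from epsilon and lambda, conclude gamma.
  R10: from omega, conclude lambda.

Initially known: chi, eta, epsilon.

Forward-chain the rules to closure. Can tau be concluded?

Yes

chi and epsilon hold, so sigma follows (R5).
eta and sigma hold, so tau follows (R4).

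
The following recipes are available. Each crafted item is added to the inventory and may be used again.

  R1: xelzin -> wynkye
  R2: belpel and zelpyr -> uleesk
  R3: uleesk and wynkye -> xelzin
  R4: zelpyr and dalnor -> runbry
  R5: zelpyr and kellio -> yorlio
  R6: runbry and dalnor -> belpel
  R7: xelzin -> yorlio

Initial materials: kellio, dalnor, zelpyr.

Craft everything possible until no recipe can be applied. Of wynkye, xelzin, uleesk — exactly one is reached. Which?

uleesk

Using R4, zelpyr and dalnor make runbry.
Using R6, runbry and dalnor make belpel.
belpel and zelpyr -> uleesk (R2).
wynkye would need xelzin (R1), but xelzin is never obtained. xelzin would need uleesk and wynkye (R3), but wynkye is never obtained.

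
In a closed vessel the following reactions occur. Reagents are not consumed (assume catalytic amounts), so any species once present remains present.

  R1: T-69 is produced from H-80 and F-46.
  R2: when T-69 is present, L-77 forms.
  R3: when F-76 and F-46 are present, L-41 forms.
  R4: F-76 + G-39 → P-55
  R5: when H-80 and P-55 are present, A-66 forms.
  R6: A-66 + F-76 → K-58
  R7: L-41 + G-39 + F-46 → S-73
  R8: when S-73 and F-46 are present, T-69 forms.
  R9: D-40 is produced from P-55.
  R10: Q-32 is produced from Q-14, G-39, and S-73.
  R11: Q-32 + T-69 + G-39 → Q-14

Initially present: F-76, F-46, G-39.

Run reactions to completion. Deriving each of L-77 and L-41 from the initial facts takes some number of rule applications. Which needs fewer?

L-41: F-76 and F-46 present → L-41 forms (R3). [1 rule application]
L-77: F-76 and F-46 present → L-41 forms (R3). L-41, G-39, and F-46 present → S-73 forms (R7). S-73 and F-46 present → T-69 forms (R8). T-69 present → L-77 forms (R2). [4 rule applications]
L-41 needs fewer.

L-41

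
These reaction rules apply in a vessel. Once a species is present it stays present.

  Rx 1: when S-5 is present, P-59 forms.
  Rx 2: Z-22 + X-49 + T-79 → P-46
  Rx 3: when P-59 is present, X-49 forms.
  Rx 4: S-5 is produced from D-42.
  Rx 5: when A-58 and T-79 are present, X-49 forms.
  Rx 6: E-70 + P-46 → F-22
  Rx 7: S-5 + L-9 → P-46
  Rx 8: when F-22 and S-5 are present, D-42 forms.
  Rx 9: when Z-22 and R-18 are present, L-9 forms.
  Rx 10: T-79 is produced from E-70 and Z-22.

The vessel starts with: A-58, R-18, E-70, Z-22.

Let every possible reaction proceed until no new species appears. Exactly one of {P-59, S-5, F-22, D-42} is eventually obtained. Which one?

F-22

E-70 and Z-22 present → T-79 forms (Rx 10).
A-58 and T-79 present → X-49 forms (Rx 5).
Z-22, X-49, and T-79 present → P-46 forms (Rx 2).
E-70 and P-46 present → F-22 forms (Rx 6).
S-5 would need D-42 (Rx 4), but D-42 never forms. D-42 would need F-22 and S-5 (Rx 8), but S-5 never forms. P-59 would need S-5 (Rx 1), but S-5 never forms.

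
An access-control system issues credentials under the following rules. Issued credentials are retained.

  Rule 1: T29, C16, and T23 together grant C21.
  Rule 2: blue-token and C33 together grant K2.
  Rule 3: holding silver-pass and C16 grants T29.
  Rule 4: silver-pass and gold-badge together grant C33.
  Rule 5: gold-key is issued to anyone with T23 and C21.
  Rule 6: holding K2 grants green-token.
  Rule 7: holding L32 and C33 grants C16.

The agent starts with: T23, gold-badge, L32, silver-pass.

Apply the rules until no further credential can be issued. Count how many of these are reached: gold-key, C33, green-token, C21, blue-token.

3

Holding silver-pass and gold-badge grants C33 (Rule 4).
Holding L32 and C33 grants C16 (Rule 7).
Holding silver-pass and C16 grants T29 (Rule 3).
Holding T29, C16, and T23 grants C21 (Rule 1).
Holding T23 and C21 grants gold-key (Rule 5).
gold-key: reached.
C33: reached.
green-token would need K2 (Rule 6), but K2 is never granted.
C21: reached.
No rule produces blue-token, and it is not given.
Reached: gold-key, C33, and C21 — 3 of the 5.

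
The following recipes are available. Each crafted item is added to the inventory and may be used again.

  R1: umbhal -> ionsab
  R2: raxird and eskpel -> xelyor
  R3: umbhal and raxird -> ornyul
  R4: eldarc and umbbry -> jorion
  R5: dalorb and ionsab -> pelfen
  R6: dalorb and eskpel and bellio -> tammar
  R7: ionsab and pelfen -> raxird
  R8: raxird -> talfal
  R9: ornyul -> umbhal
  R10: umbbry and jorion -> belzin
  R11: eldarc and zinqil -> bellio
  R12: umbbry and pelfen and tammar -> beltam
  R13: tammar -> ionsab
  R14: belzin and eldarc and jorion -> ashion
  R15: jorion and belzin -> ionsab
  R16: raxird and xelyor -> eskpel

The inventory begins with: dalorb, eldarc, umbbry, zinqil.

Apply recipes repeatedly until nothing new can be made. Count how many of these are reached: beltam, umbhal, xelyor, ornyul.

0

beltam would need umbbry, pelfen, and tammar (R12), but tammar is never obtained.
umbhal would need ornyul (R9), but ornyul is never obtained.
xelyor would need raxird and eskpel (R2), but eskpel is never obtained.
ornyul would need umbhal and raxird (R3), but umbhal is never obtained.
None of the 4 are reached.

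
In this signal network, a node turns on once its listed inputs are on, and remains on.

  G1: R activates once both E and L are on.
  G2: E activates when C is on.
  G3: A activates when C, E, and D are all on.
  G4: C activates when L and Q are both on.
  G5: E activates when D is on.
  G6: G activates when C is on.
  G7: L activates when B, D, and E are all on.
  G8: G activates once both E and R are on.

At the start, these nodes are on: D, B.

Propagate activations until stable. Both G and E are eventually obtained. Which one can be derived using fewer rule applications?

E: G5: D on → E on. [1 rule application]
G: D is on, so E activates (G5). B, D, and E are on, so L activates (G7). G1: E and L on → R on. G8: E and R on → G on. [4 rule applications]
E needs fewer.

E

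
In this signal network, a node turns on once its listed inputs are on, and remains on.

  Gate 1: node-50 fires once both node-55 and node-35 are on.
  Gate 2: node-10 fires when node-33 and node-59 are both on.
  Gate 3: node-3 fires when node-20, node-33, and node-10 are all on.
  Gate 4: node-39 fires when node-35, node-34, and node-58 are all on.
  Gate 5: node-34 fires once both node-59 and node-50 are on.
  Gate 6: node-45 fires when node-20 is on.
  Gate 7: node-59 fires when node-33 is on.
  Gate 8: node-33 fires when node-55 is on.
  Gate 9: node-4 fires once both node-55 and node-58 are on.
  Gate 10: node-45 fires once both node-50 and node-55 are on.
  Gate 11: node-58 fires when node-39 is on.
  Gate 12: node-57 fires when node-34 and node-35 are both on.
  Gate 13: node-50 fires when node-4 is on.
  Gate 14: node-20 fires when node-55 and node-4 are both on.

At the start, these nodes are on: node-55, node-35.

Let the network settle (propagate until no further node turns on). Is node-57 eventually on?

node-55 and node-35 are on, so node-50 fires (Gate 1).
node-55 is on, so node-33 fires (Gate 8).
Gate 7: node-33 on → node-59 on.
node-59 and node-50 are on, so node-34 fires (Gate 5).
node-34 and node-35 are on, so node-57 fires (Gate 12).

Yes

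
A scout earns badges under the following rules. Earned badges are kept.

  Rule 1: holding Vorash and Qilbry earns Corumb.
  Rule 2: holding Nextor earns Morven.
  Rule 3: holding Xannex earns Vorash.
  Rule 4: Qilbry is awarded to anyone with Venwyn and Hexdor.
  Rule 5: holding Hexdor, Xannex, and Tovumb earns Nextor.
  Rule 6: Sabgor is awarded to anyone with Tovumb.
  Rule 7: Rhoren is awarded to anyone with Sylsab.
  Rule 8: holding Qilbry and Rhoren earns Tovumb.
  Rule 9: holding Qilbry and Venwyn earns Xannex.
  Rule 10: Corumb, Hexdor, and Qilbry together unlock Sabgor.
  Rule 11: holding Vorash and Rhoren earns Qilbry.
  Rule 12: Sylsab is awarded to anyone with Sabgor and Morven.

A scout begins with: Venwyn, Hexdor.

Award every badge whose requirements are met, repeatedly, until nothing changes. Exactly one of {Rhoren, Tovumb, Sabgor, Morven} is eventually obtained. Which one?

With Venwyn and Hexdor, Qilbry is earned (Rule 4).
With Qilbry and Venwyn, Xannex is earned (Rule 9).
With Xannex, Vorash is earned (Rule 3).
With Vorash and Qilbry, Corumb is earned (Rule 1).
With Corumb, Hexdor, and Qilbry, Sabgor is earned (Rule 10).
Morven would need Nextor (Rule 2), but Nextor is never earned. Rhoren would need Sylsab (Rule 7), but Sylsab is never earned. Tovumb would need Qilbry and Rhoren (Rule 8), but Rhoren is never earned.

Sabgor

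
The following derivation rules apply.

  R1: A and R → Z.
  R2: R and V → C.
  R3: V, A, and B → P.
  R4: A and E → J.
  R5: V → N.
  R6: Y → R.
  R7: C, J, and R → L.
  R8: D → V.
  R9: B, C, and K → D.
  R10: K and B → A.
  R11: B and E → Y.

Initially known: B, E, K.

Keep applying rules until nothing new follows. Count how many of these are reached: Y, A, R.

B and E hold, so Y follows (R11).
K and B hold, so A follows (R10).
Y holds, so R follows (R6).
Y: reached.
A: reached.
R: reached.
All 3 are reached.

3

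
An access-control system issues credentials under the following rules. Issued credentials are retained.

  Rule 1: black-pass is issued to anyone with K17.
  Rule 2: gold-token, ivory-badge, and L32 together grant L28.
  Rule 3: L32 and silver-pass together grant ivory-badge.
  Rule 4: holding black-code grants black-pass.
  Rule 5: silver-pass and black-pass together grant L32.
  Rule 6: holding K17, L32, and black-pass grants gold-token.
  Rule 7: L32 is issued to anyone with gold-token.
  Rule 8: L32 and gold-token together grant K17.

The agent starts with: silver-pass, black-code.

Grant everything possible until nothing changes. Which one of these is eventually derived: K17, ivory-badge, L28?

ivory-badge

Holding black-code grants black-pass (Rule 4).
Holding silver-pass and black-pass grants L32 (Rule 5).
Holding L32 and silver-pass grants ivory-badge (Rule 3).
K17 would need L32 and gold-token (Rule 8), but gold-token is never granted. L28 would need gold-token, ivory-badge, and L32 (Rule 2), but gold-token is never granted.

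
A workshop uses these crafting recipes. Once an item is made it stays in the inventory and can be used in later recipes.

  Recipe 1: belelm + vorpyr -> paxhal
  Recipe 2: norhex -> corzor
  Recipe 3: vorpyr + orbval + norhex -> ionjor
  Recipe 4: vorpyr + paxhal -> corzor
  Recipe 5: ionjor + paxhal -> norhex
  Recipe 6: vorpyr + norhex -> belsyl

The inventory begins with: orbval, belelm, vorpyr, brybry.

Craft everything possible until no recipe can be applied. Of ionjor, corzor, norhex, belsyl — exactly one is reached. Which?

corzor

Using Recipe 1, belelm and vorpyr make paxhal.
Using Recipe 4, vorpyr and paxhal make corzor.
belsyl would need vorpyr and norhex (Recipe 6), but norhex is never obtained. ionjor would need vorpyr, orbval, and norhex (Recipe 3), but norhex is never obtained. norhex would need ionjor and paxhal (Recipe 5), but ionjor is never obtained.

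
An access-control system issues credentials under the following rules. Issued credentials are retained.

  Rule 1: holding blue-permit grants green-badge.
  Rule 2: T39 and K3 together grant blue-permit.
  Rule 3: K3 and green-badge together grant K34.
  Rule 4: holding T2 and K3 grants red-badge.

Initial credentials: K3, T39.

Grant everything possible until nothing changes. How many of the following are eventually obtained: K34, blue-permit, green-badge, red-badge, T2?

Holding T39 and K3 grants blue-permit (Rule 2).
Holding blue-permit grants green-badge (Rule 1).
Holding K3 and green-badge grants K34 (Rule 3).
K34: reached.
blue-permit: reached.
green-badge: reached.
red-badge would need T2 and K3 (Rule 4), but T2 is never granted.
No rule produces T2, and it is not given.
Reached: K34, blue-permit, and green-badge — 3 of the 5.

3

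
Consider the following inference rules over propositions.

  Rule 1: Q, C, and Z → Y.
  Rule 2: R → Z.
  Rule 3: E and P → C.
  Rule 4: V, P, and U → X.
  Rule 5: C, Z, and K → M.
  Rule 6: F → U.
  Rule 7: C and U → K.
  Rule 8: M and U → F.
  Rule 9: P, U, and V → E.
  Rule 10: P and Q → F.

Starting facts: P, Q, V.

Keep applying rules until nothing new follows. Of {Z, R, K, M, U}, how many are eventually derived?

From P and Q, Rule 10 gives F.
From F, Rule 6 gives U.
From P, U, and V, Rule 9 gives E.
From E and P, Rule 3 gives C.
C and U hold, so K follows (Rule 7).
Z would need R (Rule 2), but R is never established.
No rule produces R, and it is not given.
K: reached.
M would need C, Z, and K (Rule 5), but Z is never established.
U: reached.
Reached: K and U — 2 of the 5.

2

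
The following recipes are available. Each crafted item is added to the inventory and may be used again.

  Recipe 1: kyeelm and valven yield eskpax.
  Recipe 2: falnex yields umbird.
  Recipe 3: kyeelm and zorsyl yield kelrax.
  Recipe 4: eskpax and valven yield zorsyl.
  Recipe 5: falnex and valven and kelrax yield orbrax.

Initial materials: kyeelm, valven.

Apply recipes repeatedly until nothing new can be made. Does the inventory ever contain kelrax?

kyeelm and valven → eskpax (Recipe 1).
eskpax and valven → zorsyl (Recipe 4).
Using Recipe 3, kyeelm and zorsyl make kelrax.

Yes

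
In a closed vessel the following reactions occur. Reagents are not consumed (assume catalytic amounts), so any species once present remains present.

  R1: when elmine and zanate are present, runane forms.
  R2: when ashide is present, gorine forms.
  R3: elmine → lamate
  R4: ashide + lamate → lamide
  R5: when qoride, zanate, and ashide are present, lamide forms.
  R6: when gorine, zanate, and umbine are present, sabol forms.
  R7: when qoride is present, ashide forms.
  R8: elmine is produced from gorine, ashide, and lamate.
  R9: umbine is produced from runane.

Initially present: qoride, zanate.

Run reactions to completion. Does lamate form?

No

lamate would need elmine (R3), but elmine never forms.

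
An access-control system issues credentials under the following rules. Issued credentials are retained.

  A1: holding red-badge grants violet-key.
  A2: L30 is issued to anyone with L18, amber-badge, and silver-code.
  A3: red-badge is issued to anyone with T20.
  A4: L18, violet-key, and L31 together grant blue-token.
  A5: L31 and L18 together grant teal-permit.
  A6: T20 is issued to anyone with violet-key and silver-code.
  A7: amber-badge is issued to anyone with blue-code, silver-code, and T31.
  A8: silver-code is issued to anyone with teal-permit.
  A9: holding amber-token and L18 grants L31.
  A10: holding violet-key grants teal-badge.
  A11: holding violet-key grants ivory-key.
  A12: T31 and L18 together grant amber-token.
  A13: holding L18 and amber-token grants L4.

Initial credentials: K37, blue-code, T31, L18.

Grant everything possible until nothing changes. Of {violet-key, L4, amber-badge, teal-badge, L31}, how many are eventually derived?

3

Holding T31 and L18 grants amber-token (A12).
Holding L18 and amber-token grants L4 (A13).
Holding amber-token and L18 grants L31 (A9).
Holding L31 and L18 grants teal-permit (A5).
Holding teal-permit grants silver-code (A8).
Holding blue-code, silver-code, and T31 grants amber-badge (A7).
violet-key would need red-badge (A1), but red-badge is never granted.
L4: reached.
amber-badge: reached.
teal-badge would need violet-key (A10), but violet-key is never granted.
L31: reached.
Reached: L4, amber-badge, and L31 — 3 of the 5.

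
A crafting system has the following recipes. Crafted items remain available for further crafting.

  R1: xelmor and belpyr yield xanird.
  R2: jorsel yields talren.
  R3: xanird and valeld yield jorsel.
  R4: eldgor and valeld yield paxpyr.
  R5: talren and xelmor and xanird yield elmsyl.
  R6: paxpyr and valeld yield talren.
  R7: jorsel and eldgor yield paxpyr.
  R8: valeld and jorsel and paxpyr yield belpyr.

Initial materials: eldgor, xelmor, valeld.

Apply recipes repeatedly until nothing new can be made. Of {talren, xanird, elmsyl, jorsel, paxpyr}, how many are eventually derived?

2

eldgor and valeld → paxpyr (R4).
Using R6, paxpyr and valeld make talren.
talren: reached.
xanird would need xelmor and belpyr (R1), but belpyr is never obtained.
elmsyl would need talren, xelmor, and xanird (R5), but xanird is never obtained.
jorsel would need xanird and valeld (R3), but xanird is never obtained.
paxpyr: reached.
Reached: talren and paxpyr — 2 of the 5.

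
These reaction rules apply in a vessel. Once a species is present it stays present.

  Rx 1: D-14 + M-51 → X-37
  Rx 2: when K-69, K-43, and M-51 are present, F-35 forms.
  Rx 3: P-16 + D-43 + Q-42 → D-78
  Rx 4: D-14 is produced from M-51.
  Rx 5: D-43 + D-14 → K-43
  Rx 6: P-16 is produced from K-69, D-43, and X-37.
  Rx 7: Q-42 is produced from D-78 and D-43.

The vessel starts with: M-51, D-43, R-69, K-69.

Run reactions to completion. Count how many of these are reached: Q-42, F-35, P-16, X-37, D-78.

M-51 present → D-14 forms (Rx 4).
D-14 and M-51 present → X-37 forms (Rx 1).
D-43 and D-14 present → K-43 forms (Rx 5).
K-69, D-43, and X-37 present → P-16 forms (Rx 6).
K-69, K-43, and M-51 present → F-35 forms (Rx 2).
Q-42 would need D-78 and D-43 (Rx 7), but D-78 never forms.
F-35: reached.
P-16: reached.
X-37: reached.
D-78 would need P-16, D-43, and Q-42 (Rx 3), but Q-42 never forms.
Reached: F-35, P-16, and X-37 — 3 of the 5.

3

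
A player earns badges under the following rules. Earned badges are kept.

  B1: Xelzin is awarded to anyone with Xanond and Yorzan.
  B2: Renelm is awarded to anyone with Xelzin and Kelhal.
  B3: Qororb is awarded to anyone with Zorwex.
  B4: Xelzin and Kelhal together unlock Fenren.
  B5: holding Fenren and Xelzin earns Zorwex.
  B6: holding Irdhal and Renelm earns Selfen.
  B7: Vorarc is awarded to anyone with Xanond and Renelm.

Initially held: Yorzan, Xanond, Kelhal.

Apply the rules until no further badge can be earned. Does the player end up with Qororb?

With Xanond and Yorzan, Xelzin is earned (B1).
With Xelzin and Kelhal, Fenren is earned (B4).
With Fenren and Xelzin, Zorwex is earned (B5).
With Zorwex, Qororb is earned (B3).

Yes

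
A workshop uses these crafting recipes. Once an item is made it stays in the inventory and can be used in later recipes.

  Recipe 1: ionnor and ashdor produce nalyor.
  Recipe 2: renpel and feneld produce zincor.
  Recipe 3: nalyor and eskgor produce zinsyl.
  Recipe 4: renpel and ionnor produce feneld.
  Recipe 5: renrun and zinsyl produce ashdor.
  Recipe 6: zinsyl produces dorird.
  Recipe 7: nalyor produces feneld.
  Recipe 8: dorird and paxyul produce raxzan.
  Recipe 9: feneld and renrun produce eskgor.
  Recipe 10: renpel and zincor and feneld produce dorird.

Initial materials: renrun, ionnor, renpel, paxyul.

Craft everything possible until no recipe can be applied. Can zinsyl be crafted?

No

zinsyl would need nalyor and eskgor (Recipe 3), but nalyor is never obtained.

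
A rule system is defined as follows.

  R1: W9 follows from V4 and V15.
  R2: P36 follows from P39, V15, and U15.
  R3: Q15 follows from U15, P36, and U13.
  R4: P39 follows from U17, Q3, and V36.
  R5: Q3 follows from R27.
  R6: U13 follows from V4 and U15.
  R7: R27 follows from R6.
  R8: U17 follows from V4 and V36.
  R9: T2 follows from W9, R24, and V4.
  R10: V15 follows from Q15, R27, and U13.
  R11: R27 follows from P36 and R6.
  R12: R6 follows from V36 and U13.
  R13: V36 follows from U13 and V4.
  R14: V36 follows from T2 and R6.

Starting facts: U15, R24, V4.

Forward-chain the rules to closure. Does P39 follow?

Yes

V4 and U15 hold, so U13 follows (R6).
U13 and V4 hold, so V36 follows (R13).
From V36 and U13, R12 gives R6.
From V4 and V36, R8 gives U17.
From R6, R7 gives R27.
From R27, R5 gives Q3.
U17, Q3, and V36 hold, so P39 follows (R4).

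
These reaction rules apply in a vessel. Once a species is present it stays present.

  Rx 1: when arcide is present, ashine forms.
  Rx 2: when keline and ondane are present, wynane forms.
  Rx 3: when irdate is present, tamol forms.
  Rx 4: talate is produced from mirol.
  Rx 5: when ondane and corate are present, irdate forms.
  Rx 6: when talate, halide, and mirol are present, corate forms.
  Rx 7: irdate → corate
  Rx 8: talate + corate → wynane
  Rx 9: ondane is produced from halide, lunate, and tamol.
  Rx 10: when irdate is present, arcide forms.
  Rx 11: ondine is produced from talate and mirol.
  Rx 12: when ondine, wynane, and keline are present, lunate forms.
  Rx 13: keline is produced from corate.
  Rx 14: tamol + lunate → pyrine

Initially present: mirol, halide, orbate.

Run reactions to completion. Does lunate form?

Yes

mirol present → talate forms (Rx 4).
talate and mirol present → ondine forms (Rx 11).
talate, halide, and mirol present → corate forms (Rx 6).
talate and corate present → wynane forms (Rx 8).
corate present → keline forms (Rx 13).
ondine, wynane, and keline present → lunate forms (Rx 12).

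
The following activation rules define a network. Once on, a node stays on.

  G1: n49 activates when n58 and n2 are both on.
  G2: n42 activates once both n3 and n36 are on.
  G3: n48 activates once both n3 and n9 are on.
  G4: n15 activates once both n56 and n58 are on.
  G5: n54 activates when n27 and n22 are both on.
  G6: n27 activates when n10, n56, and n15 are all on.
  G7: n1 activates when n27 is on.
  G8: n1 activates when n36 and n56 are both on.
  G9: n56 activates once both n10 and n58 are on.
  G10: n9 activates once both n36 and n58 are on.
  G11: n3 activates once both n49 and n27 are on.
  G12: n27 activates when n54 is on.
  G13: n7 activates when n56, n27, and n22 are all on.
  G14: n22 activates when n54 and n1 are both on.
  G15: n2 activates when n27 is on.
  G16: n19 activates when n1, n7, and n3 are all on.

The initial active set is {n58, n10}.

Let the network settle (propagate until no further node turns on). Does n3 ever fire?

G9: n10 and n58 on → n56 on.
n56 and n58 are on, so n15 activates (G4).
G6: n10, n56, and n15 on → n27 on.
n27 is on, so n2 activates (G15).
n58 and n2 are on, so n49 activates (G1).
G11: n49 and n27 on → n3 on.

Yes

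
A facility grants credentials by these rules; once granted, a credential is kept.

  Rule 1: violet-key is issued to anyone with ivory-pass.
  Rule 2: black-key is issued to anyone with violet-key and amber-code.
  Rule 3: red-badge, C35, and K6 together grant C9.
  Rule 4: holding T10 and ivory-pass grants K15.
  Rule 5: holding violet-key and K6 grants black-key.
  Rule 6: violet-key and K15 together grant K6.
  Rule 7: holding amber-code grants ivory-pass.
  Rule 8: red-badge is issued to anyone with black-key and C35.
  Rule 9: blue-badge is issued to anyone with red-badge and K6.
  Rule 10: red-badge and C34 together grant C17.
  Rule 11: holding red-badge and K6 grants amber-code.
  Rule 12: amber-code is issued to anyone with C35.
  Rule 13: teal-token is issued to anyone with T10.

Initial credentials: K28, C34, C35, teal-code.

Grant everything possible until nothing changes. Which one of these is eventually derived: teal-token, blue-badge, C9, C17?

C17

Holding C35 grants amber-code (Rule 12).
Holding amber-code grants ivory-pass (Rule 7).
Holding ivory-pass grants violet-key (Rule 1).
Holding violet-key and amber-code grants black-key (Rule 2).
Holding black-key and C35 grants red-badge (Rule 8).
Holding red-badge and C34 grants C17 (Rule 10).
C9 would need red-badge, C35, and K6 (Rule 3), but K6 is never granted. teal-token would need T10 (Rule 13), but T10 is never granted. blue-badge would need red-badge and K6 (Rule 9), but K6 is never granted.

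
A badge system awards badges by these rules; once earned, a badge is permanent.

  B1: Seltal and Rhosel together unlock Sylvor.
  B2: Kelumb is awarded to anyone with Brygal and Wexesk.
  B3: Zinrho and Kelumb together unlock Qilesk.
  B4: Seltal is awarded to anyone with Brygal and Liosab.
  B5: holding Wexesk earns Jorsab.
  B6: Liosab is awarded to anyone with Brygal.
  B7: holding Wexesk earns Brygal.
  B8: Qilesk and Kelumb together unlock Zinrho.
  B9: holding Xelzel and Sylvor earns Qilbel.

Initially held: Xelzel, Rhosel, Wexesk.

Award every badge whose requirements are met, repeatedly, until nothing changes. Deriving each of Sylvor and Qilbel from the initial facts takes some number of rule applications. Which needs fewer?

Sylvor: With Wexesk, Brygal is earned (B7). With Brygal, Liosab is earned (B6). With Brygal and Liosab, Seltal is earned (B4). With Seltal and Rhosel, Sylvor is earned (B1). [4 rule applications]
Qilbel: With Wexesk, Brygal is earned (B7). With Brygal, Liosab is earned (B6). With Brygal and Liosab, Seltal is earned (B4). With Seltal and Rhosel, Sylvor is earned (B1). With Xelzel and Sylvor, Qilbel is earned (B9). [5 rule applications]
Sylvor needs fewer.

Sylvor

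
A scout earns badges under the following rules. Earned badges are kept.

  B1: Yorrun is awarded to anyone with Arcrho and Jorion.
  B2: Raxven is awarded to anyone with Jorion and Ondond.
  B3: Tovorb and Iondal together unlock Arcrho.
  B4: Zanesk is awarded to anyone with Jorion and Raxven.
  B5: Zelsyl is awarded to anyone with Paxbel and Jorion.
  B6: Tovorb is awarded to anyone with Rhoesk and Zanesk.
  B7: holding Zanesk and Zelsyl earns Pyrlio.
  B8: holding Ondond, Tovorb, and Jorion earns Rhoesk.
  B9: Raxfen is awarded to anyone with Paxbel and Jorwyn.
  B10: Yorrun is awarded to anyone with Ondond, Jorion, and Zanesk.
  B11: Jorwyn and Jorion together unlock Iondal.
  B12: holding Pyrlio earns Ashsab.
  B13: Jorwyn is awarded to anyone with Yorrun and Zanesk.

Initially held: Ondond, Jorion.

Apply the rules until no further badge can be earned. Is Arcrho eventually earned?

Arcrho would need Tovorb and Iondal (B3), but Tovorb is never earned.

No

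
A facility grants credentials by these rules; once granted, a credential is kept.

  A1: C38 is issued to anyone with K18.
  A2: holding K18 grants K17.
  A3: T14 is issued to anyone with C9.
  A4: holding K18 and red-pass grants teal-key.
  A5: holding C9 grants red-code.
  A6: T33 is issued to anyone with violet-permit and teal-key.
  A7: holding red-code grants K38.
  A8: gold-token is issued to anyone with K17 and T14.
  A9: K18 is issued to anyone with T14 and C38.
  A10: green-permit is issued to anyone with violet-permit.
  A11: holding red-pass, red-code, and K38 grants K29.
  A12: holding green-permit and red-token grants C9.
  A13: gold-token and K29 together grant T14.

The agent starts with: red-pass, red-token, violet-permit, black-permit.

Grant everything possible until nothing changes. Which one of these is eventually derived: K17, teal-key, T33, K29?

Holding violet-permit grants green-permit (A10).
Holding green-permit and red-token grants C9 (A12).
Holding C9 grants red-code (A5).
Holding red-code grants K38 (A7).
Holding red-pass, red-code, and K38 grants K29 (A11).
T33 would need violet-permit and teal-key (A6), but teal-key is never granted. teal-key would need K18 and red-pass (A4), but K18 is never granted. K17 would need K18 (A2), but K18 is never granted.

K29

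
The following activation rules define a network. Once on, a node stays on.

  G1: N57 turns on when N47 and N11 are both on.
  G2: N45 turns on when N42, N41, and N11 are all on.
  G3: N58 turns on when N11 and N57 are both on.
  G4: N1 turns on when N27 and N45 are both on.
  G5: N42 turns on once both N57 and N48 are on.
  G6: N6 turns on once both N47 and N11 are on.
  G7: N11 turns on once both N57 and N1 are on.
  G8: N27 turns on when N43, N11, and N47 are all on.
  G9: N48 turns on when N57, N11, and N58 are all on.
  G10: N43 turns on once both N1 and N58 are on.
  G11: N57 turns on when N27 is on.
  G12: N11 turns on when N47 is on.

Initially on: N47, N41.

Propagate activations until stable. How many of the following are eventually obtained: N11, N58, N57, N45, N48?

5

G12: N47 on → N11 on.
G1: N47 and N11 on → N57 on.
N11 and N57 are on, so N58 turns on (G3).
N57, N11, and N58 are on, so N48 turns on (G9).
N57 and N48 are on, so N42 turns on (G5).
N42, N41, and N11 are on, so N45 turns on (G2).
N11: reached.
N58: reached.
N57: reached.
N45: reached.
N48: reached.
All 5 are reached.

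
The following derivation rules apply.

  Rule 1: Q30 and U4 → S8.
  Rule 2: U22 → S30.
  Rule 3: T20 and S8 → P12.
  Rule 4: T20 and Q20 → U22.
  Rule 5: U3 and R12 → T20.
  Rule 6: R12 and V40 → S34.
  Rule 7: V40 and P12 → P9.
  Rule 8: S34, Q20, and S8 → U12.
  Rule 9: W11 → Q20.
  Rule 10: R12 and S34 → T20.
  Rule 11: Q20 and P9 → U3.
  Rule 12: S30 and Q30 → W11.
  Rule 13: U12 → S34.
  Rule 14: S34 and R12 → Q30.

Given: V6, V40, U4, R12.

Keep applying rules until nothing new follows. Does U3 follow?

U3 would need Q20 and P9 (Rule 11), but Q20 is never established.

No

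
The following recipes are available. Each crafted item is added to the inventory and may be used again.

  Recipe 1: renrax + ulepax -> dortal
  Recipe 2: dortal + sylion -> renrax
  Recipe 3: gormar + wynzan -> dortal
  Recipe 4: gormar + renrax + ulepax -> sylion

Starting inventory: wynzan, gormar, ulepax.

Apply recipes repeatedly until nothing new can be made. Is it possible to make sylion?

No

sylion would need gormar, renrax, and ulepax (Recipe 4), but renrax is never obtained.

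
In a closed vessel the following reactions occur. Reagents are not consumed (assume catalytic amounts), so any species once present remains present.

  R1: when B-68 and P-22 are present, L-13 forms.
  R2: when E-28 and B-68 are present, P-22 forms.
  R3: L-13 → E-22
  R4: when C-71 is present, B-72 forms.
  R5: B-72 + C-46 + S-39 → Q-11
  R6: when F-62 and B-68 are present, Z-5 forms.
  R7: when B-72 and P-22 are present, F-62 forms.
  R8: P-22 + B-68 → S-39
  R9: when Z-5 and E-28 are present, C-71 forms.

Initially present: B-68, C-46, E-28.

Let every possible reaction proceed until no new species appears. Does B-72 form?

No

B-72 would need C-71 (R4), but C-71 never forms.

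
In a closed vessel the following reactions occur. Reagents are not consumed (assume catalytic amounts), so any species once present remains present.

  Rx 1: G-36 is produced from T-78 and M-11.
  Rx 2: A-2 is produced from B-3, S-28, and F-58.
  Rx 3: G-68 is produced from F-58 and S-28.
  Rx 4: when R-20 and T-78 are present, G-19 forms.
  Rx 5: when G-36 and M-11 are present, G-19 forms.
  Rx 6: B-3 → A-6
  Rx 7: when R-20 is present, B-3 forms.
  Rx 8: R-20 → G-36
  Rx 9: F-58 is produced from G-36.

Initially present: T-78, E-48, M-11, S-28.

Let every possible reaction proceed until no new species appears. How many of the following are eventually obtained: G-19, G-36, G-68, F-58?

T-78 and M-11 present → G-36 forms (Rx 1).
G-36 present → F-58 forms (Rx 9).
G-36 and M-11 present → G-19 forms (Rx 5).
F-58 and S-28 present → G-68 forms (Rx 3).
G-19: reached.
G-36: reached.
G-68: reached.
F-58: reached.
All 4 are reached.

4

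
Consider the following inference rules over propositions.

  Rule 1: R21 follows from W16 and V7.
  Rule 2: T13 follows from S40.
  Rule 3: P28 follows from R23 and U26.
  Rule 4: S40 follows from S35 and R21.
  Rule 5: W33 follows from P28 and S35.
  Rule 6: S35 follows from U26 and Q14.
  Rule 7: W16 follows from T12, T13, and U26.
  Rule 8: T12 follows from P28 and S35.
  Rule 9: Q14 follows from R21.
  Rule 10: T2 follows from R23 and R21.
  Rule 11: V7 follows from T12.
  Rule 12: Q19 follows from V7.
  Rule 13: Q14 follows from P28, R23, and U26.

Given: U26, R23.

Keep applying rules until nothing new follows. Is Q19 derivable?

From R23 and U26, Rule 3 gives P28.
From P28, R23, and U26, Rule 13 gives Q14.
From U26 and Q14, Rule 6 gives S35.
P28 and S35 hold, so T12 follows (Rule 8).
From T12, Rule 11 gives V7.
V7 holds, so Q19 follows (Rule 12).

Yes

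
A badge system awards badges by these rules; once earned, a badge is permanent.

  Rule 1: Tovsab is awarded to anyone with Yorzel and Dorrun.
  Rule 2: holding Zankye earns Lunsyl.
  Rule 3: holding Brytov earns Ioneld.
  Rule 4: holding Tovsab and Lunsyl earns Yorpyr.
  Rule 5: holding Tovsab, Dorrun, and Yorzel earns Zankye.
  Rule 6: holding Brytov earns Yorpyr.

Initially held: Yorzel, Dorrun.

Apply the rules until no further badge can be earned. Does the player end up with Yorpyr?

Yes

With Yorzel and Dorrun, Tovsab is earned (Rule 1).
With Tovsab, Dorrun, and Yorzel, Zankye is earned (Rule 5).
With Zankye, Lunsyl is earned (Rule 2).
With Tovsab and Lunsyl, Yorpyr is earned (Rule 4).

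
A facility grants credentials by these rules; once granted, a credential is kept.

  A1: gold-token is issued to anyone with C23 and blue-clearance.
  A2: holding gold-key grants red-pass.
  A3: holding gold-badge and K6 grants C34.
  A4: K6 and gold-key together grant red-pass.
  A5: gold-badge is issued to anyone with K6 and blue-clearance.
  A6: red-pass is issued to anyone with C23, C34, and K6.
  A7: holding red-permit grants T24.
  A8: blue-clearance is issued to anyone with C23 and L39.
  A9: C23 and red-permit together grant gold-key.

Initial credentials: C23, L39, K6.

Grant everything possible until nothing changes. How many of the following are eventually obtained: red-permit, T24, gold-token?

1

Holding C23 and L39 grants blue-clearance (A8).
Holding C23 and blue-clearance grants gold-token (A1).
No rule produces red-permit, and it is not given.
T24 would need red-permit (A7), but red-permit is never granted.
gold-token: reached.
Reached: gold-token — 1 of the 3.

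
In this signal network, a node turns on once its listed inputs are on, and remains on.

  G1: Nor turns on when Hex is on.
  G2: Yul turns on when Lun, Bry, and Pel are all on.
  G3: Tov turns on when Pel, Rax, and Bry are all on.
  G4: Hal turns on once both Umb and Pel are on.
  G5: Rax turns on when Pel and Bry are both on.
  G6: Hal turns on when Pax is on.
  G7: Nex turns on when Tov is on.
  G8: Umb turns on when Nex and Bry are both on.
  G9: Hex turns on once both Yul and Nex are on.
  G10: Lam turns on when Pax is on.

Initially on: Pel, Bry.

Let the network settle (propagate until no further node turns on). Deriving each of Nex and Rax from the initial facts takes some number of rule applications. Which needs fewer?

Rax

Rax: G5: Pel and Bry on → Rax on. [1 rule application]
Nex: G5: Pel and Bry on → Rax on. Pel, Rax, and Bry are on, so Tov turns on (G3). Tov is on, so Nex turns on (G7). [3 rule applications]
Rax needs fewer.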